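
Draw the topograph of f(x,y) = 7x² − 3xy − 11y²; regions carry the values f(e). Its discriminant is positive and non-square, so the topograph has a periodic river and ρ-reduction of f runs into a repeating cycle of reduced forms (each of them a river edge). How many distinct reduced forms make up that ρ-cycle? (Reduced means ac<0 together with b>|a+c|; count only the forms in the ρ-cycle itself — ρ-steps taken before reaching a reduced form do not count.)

D = 317, ⌊√D⌋ = 17
descent: ρ → (-11,3,7)
descent: ρ → (7,11,-7)  [lands on river]
river: ρ → (-7,17,1)
river: ρ → (1,17,-7)
river: ρ → (-7,11,7)
river: ρ → (7,17,-1)
river: ρ → (-1,17,7)
ρ-cycle length = 6 (tail of 2 descent steps not counted)

6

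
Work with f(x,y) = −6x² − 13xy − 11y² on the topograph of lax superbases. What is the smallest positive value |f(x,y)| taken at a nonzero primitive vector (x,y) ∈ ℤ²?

translate: b→1 (≡13 mod 12), so (6,13,11)→(6,1,4)
flip: (6,1,4)→(4,-1,6)
reduced (well bottom): (4,-1,6) with a≤c, −a<b≤a
well minimum |f| = |-4| = 4 (negative-definite)

4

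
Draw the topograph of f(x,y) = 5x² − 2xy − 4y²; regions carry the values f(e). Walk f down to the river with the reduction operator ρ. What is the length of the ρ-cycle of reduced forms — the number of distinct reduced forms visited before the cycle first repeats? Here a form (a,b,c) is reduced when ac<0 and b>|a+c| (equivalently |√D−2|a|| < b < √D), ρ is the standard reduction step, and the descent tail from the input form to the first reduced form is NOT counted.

D = 84, ⌊√D⌋ = 9
descent: ρ → (-4,2,5)  [lands on river]
river: ρ → (5,8,-1)
river: ρ → (-1,8,5)
river: ρ → (5,2,-4)
river: ρ → (-4,6,3)
river: ρ → (3,6,-4)
ρ-cycle length = 6 (tail of 1 descent step not counted)

6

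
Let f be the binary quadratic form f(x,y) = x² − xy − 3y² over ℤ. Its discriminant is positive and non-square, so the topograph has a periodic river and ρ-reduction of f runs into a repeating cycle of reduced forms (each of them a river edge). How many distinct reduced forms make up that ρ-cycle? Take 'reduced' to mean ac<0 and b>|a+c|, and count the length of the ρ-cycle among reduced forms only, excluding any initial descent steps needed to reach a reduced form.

D = 13, ⌊√D⌋ = 3
descent: ρ → (-3,1,1)
descent: ρ → (1,3,-1)  [lands on river]
river: ρ → (-1,3,1)
ρ-cycle length = 2 (tail of 2 descent steps not counted)

2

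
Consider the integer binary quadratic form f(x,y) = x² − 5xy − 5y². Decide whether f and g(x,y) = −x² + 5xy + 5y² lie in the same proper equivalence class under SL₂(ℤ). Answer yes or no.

D₁ = 45, D₂ = 45
river cycle of f (length 2): (-5, 5, 1), (1, 5, -5)
river cycle of g (length 2): (5, 5, -1), (-1, 5, 5)
cycles differ ⇒ inequivalent

no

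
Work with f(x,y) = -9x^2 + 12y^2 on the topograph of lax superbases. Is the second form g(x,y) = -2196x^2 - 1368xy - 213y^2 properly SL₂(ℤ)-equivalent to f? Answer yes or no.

D₁ = 432, D₂ = 432
river cycle of f (length 2): (-9, 18, 3), (3, 18, -9)
river cycle of g (length 2): (-9, 18, 3), (3, 18, -9)
cycles coincide ⇒ equivalent

yes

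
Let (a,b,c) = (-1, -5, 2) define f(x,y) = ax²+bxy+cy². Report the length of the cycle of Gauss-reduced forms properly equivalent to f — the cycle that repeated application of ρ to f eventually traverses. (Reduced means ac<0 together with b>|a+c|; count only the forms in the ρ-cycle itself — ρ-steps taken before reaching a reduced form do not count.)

D = 33, ⌊√D⌋ = 5
descent: ρ → (2,5,-1)  [lands on river]
river: ρ → (-1,5,2)
river: ρ → (2,3,-3)
river: ρ → (-3,3,2)
ρ-cycle length = 4 (tail of 1 descent step not counted)

4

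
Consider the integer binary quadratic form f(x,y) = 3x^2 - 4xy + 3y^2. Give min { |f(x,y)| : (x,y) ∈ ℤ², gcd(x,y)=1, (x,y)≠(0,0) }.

translate: b→2 (≡-4 mod 6), so (3,-4,3)→(3,2,2)
flip: (3,2,2)→(2,-2,3)
translate: b→2 (≡-2 mod 4), so (2,-2,3)→(2,2,3)
reduced (well bottom): (2,2,3) with a≤c, −a<b≤a
well minimum = a = 2

2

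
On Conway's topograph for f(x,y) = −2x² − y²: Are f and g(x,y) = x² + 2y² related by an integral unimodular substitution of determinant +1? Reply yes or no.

D₁ = -8, D₂ = -8
f is negative-definite; reduce −f:
−f: flip: (2,0,1)→(1,0,2)
−f: reduced (well bottom): (1,0,2) with a≤c, −a<b≤a
flip sign back: reduced form of f is (-1,0,-2)
g: reduced (well bottom): (1,0,2) with a≤c, −a<b≤a
reduced forms (-1, 0, -2) vs (1, 0, 2) ⇒ inequivalent

no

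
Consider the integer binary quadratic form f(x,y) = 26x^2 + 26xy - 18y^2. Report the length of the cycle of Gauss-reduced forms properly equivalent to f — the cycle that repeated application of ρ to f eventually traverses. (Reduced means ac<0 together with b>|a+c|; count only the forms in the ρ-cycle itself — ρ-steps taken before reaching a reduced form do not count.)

D = 2548, ⌊√D⌋ = 50
river: ρ → (-18,46,6)
river: ρ → (6,50,-2)
river: ρ → (-2,50,6)
river: ρ → (6,46,-18)
river: ρ → (-18,26,26)
river: ρ → (26,26,-18)
ρ-cycle length = 6 (tail of 0 descent steps not counted)

6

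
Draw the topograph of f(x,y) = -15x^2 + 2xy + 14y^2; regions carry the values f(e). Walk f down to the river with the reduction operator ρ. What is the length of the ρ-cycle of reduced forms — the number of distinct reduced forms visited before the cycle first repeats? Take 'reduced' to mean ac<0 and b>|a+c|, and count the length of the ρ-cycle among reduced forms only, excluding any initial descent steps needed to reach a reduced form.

D = 844, ⌊√D⌋ = 29
river: ρ → (14,26,-3)
river: ρ → (-3,28,5)
river: ρ → (5,22,-18)
river: ρ → (-18,14,9)
river: ρ → (9,22,-10)
river: ρ → (-10,18,13)
river: ρ → (13,8,-15)
river: ρ → (-15,22,6)
river: ρ → (6,26,-7)
river: ρ → (-7,16,21)
river: ρ → (21,26,-2)
river: ρ → (-2,26,21)
river: ρ → (21,16,-7)
river: ρ → (-7,26,6)
river: ρ → (6,22,-15)
river: ρ → (-15,8,13)
river: ρ → (13,18,-10)
river: ρ → (-10,22,9)
river: ρ → (9,14,-18)
river: ρ → (-18,22,5)
river: ρ → (5,28,-3)
river: ρ → (-3,26,14)
river: ρ → (14,2,-15)
river: ρ → (-15,28,1)
river: ρ → (1,28,-15)
river: ρ → (-15,2,14)
ρ-cycle length = 26 (tail of 0 descent steps not counted)

26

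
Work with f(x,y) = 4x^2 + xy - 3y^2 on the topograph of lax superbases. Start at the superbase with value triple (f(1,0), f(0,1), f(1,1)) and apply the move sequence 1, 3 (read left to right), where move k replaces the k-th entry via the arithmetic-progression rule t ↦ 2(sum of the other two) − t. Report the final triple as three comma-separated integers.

start (4,-3,2) = (f(1,0),f(0,1),f(1,1))
replace slot 1: 2·((-3)+2) − 4 = -6 → (-6,-3,2)
replace slot 3: 2·((-6)+(-3)) − 2 = -20 → (-6,-3,-20)

-6,-3,-20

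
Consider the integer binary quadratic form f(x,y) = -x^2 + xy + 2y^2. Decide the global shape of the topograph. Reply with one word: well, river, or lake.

D = b²−4ac = 1² − 4·(-1)·2 = 9
D = 3² is a perfect square ⇒ form factors over ℤ ⇒ lakes

lake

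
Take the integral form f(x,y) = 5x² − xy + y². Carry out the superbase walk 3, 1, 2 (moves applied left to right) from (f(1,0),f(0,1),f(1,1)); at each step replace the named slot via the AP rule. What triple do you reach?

start (5,1,5) = (f(1,0),f(0,1),f(1,1))
replace slot 3: 2·(5+1) − 5 = 7 → (5,1,7)
replace slot 1: 2·(1+7) − 5 = 11 → (11,1,7)
replace slot 2: 2·(11+7) − 1 = 35 → (11,35,7)

11,35,7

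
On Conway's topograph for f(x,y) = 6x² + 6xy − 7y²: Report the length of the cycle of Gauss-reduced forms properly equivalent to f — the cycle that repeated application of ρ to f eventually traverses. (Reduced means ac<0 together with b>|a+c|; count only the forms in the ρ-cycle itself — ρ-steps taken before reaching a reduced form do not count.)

D = 204, ⌊√D⌋ = 14
river: ρ → (-7,8,5)
river: ρ → (5,12,-3)
river: ρ → (-3,12,5)
river: ρ → (5,8,-7)
river: ρ → (-7,6,6)
river: ρ → (6,6,-7)
ρ-cycle length = 6 (tail of 0 descent steps not counted)

6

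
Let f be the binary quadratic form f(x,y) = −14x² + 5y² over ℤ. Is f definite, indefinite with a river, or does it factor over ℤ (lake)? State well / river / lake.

D = b²−4ac = 0² − 4·(-14)·5 = 280
D > 0 non-square ⇒ indefinite ⇒ periodic river

river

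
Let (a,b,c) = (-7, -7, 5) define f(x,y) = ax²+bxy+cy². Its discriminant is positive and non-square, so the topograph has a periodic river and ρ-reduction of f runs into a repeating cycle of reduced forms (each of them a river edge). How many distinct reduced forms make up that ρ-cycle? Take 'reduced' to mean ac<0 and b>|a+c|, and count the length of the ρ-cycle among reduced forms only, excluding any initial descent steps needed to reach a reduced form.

D = 189, ⌊√D⌋ = 13
descent: ρ → (5,7,-7)  [lands on river]
river: ρ → (-7,7,5)
river: ρ → (5,13,-1)
river: ρ → (-1,13,5)
ρ-cycle length = 4 (tail of 1 descent step not counted)

4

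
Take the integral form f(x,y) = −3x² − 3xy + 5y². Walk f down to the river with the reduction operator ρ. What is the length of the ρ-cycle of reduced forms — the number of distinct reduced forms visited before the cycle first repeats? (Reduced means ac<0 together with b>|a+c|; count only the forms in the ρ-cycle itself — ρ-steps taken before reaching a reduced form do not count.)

D = 69, ⌊√D⌋ = 8
descent: ρ → (5,3,-3)  [lands on river]
river: ρ → (-3,3,5)
river: ρ → (5,7,-1)
river: ρ → (-1,7,5)
ρ-cycle length = 4 (tail of 1 descent step not counted)

4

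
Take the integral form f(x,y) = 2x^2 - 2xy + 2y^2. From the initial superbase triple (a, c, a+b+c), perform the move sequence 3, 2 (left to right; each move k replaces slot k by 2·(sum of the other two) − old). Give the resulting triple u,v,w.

start (2,2,2) = (f(1,0),f(0,1),f(1,1))
replace slot 3: 2·(2+2) − 2 = 6 → (2,2,6)
replace slot 2: 2·(2+6) − 2 = 14 → (2,14,6)

2,14,6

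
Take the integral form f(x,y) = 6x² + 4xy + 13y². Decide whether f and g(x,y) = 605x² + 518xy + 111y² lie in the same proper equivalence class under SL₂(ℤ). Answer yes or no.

D₁ = -296, D₂ = -296
f: reduced (well bottom): (6,4,13) with a≤c, −a<b≤a
g: flip: (605,518,111)→(111,-518,605)
g: translate: b→-74 (≡-518 mod 222), so (111,-518,605)→(111,-74,13)
g: flip: (111,-74,13)→(13,74,111)
g: translate: b→-4 (≡74 mod 26), so (13,74,111)→(13,-4,6)
g: flip: (13,-4,6)→(6,4,13)
g: reduced (well bottom): (6,4,13) with a≤c, −a<b≤a
reduced forms (6, 4, 13) vs (6, 4, 13) ⇒ equivalent

yes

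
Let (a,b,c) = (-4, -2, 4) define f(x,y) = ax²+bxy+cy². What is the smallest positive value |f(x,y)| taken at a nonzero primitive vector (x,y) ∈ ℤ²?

descent: ρ → (4,2,-4)  [lands on river]
river: ρ → (-4,6,2)
river: ρ → (2,6,-4)
river: ρ → (-4,2,4)
river: ρ → (4,6,-2)
river: ρ → (-2,6,4)
closes: descent 1, river 6
min |a| on river = 2

2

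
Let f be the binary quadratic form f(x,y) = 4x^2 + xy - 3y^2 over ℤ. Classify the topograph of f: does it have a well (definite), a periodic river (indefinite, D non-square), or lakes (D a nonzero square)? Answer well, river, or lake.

D = b²−4ac = 1² − 4·4·(-3) = 49
D = 7² is a perfect square ⇒ form factors over ℤ ⇒ lakes

lake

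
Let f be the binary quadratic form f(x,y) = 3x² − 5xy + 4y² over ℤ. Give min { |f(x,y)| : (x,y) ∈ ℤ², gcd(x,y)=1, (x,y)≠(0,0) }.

translate: b→1 (≡-5 mod 6), so (3,-5,4)→(3,1,2)
flip: (3,1,2)→(2,-1,3)
reduced (well bottom): (2,-1,3) with a≤c, −a<b≤a
well minimum = a = 2

2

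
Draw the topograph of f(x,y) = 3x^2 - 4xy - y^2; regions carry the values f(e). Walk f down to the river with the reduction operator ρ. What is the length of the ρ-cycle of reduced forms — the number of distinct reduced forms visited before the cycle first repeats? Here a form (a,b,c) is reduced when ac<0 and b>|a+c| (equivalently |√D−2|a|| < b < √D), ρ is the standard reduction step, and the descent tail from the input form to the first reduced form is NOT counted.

D = 28, ⌊√D⌋ = 5
descent: ρ → (-1,4,3)  [lands on river]
river: ρ → (3,2,-2)
river: ρ → (-2,2,3)
river: ρ → (3,4,-1)
ρ-cycle length = 4 (tail of 1 descent step not counted)

4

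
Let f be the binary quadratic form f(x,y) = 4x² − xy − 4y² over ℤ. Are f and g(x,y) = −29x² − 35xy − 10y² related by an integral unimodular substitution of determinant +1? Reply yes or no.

D₁ = 65, D₂ = 65
river cycle of f (length 6): (-4, 1, 4), (4, 7, -1), (-1, 7, 4), (4, 1, -4), (-4, 7, 1), (1, 7, -4)
river cycle of g (length 6): (1, 7, -4), (-4, 1, 4), (4, 7, -1), (-1, 7, 4), (4, 1, -4), (-4, 7, 1)
cycles coincide ⇒ equivalent

yes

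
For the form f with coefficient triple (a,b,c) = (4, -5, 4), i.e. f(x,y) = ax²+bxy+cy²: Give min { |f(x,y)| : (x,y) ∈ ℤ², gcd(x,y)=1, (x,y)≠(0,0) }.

translate: b→3 (≡-5 mod 8), so (4,-5,4)→(4,3,3)
flip: (4,3,3)→(3,-3,4)
translate: b→3 (≡-3 mod 6), so (3,-3,4)→(3,3,4)
reduced (well bottom): (3,3,4) with a≤c, −a<b≤a
well minimum = a = 3

3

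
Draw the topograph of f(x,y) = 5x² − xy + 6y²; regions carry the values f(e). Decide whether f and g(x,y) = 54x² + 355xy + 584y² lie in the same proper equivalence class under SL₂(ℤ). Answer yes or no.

D₁ = -119, D₂ = -119
f: reduced (well bottom): (5,-1,6) with a≤c, −a<b≤a
g: translate: b→31 (≡355 mod 108), so (54,355,584)→(54,31,5)
g: flip: (54,31,5)→(5,-31,54)
g: translate: b→-1 (≡-31 mod 10), so (5,-31,54)→(5,-1,6)
g: reduced (well bottom): (5,-1,6) with a≤c, −a<b≤a
reduced forms (5, -1, 6) vs (5, -1, 6) ⇒ equivalent

yes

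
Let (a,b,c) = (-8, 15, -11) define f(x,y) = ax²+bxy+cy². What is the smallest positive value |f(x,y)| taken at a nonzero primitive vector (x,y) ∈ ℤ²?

translate: b→1 (≡-15 mod 16), so (8,-15,11)→(8,1,4)
flip: (8,1,4)→(4,-1,8)
reduced (well bottom): (4,-1,8) with a≤c, −a<b≤a
well minimum |f| = |-4| = 4 (negative-definite)

4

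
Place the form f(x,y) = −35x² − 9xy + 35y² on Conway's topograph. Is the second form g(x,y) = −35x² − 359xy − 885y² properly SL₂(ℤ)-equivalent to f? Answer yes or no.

D₁ = 4981, D₂ = 4981
river cycle of f (length 12): (35, 9, -35), (-35, 61, 9), (9, 65, -21), (-21, 61, 15), (15, 59, -25), (-25, 41, 33), (33, 25, -33), (-33, 41, 25), (25, 59, -15), (-15, 61, 21), … (2 more)
river cycle of g (length 12): (-35, 61, 9), (9, 65, -21), (-21, 61, 15), (15, 59, -25), (-25, 41, 33), (33, 25, -33), (-33, 41, 25), (25, 59, -15), (-15, 61, 21), (21, 65, -9), … (2 more)
cycles coincide ⇒ equivalent

yes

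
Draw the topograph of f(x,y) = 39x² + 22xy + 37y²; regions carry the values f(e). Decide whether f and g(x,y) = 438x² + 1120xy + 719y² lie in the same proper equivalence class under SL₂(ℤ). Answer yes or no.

D₁ = -5288, D₂ = -5288
f: flip: (39,22,37)→(37,-22,39)
f: reduced (well bottom): (37,-22,39) with a≤c, −a<b≤a
g: translate: b→244 (≡1120 mod 876), so (438,1120,719)→(438,244,37)
g: flip: (438,244,37)→(37,-244,438)
g: translate: b→-22 (≡-244 mod 74), so (37,-244,438)→(37,-22,39)
g: reduced (well bottom): (37,-22,39) with a≤c, −a<b≤a
reduced forms (37, -22, 39) vs (37, -22, 39) ⇒ equivalent

yes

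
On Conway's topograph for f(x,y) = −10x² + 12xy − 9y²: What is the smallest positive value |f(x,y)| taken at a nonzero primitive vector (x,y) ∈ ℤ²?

translate: b→8 (≡-12 mod 20), so (10,-12,9)→(10,8,7)
flip: (10,8,7)→(7,-8,10)
translate: b→6 (≡-8 mod 14), so (7,-8,10)→(7,6,9)
reduced (well bottom): (7,6,9) with a≤c, −a<b≤a
well minimum |f| = |-7| = 7 (negative-definite)

7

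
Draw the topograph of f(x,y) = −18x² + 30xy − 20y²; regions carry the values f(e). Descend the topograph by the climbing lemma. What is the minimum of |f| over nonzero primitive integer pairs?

translate: b→6 (≡-30 mod 36), so (18,-30,20)→(18,6,8)
flip: (18,6,8)→(8,-6,18)
reduced (well bottom): (8,-6,18) with a≤c, −a<b≤a
well minimum |f| = |-8| = 8 (negative-definite)

8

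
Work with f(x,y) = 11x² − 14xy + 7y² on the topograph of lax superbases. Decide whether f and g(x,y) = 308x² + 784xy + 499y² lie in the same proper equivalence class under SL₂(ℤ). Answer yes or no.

D₁ = -112, D₂ = -112
f: translate: b→8 (≡-14 mod 22), so (11,-14,7)→(11,8,4)
f: flip: (11,8,4)→(4,-8,11)
f: translate: b→0 (≡-8 mod 8), so (4,-8,11)→(4,0,7)
f: reduced (well bottom): (4,0,7) with a≤c, −a<b≤a
g: translate: b→168 (≡784 mod 616), so (308,784,499)→(308,168,23)
g: flip: (308,168,23)→(23,-168,308)
g: translate: b→16 (≡-168 mod 46), so (23,-168,308)→(23,16,4)
g: flip: (23,16,4)→(4,-16,23)
g: translate: b→0 (≡-16 mod 8), so (4,-16,23)→(4,0,7)
g: reduced (well bottom): (4,0,7) with a≤c, −a<b≤a
reduced forms (4, 0, 7) vs (4, 0, 7) ⇒ equivalent

yes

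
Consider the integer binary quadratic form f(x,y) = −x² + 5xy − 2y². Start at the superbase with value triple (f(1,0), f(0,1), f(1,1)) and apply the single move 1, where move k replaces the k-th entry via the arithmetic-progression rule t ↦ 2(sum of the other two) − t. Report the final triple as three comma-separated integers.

start (-1,-2,2) = (f(1,0),f(0,1),f(1,1))
replace slot 1: 2·((-2)+2) − (-1) = 1 → (1,-2,2)

1,-2,2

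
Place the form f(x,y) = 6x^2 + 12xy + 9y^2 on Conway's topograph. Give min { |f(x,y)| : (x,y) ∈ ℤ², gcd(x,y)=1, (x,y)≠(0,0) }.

translate: b→0 (≡12 mod 12), so (6,12,9)→(6,0,3)
flip: (6,0,3)→(3,0,6)
reduced (well bottom): (3,0,6) with a≤c, −a<b≤a
well minimum = a = 3

3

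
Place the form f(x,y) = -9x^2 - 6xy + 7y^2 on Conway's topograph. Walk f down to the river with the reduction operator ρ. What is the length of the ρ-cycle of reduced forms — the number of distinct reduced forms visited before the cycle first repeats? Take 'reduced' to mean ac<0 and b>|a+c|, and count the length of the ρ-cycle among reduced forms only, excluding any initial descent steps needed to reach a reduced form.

D = 288, ⌊√D⌋ = 16
descent: ρ → (7,6,-9)  [lands on river]
river: ρ → (-9,12,4)
river: ρ → (4,12,-9)
river: ρ → (-9,6,7)
river: ρ → (7,8,-8)
river: ρ → (-8,8,7)
ρ-cycle length = 6 (tail of 1 descent step not counted)

6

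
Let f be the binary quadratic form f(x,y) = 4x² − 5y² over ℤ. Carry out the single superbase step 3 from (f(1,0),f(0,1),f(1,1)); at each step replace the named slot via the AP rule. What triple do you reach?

start (4,-5,-1) = (f(1,0),f(0,1),f(1,1))
replace slot 3: 2·(4+(-5)) − (-1) = -1 → (4,-5,-1)

4,-5,-1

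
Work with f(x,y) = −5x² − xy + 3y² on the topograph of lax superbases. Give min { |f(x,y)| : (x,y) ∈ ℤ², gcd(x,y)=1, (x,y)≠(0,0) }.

descent: ρ → (3,7,-1)  [lands on river]
river: ρ → (-1,7,3)
river: ρ → (3,5,-3)
river: ρ → (-3,7,1)
river: ρ → (1,7,-3)
river: ρ → (-3,5,3)
closes: descent 1, river 6
min |a| on river = 1

1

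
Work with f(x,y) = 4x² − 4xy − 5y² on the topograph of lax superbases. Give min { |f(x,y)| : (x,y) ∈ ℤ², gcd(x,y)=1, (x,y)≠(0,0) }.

descent: ρ → (-5,4,4)  [lands on river]
river: ρ → (4,4,-5)
river: ρ → (-5,6,3)
river: ρ → (3,6,-5)
closes: descent 1, river 4
min |a| on river = 3

3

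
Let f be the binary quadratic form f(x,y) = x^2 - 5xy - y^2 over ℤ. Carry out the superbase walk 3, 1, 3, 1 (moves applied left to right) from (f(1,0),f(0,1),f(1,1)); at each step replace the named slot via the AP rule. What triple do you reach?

start (1,-1,-5) = (f(1,0),f(0,1),f(1,1))
replace slot 3: 2·(1+(-1)) − (-5) = 5 → (1,-1,5)
replace slot 1: 2·((-1)+5) − 1 = 7 → (7,-1,5)
replace slot 3: 2·(7+(-1)) − 5 = 7 → (7,-1,7)
replace slot 1: 2·((-1)+7) − 7 = 5 → (5,-1,7)

5,-1,7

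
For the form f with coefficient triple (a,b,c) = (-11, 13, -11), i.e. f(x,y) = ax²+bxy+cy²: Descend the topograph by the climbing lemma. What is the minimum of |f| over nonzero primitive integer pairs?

translate: b→9 (≡-13 mod 22), so (11,-13,11)→(11,9,9)
flip: (11,9,9)→(9,-9,11)
translate: b→9 (≡-9 mod 18), so (9,-9,11)→(9,9,11)
reduced (well bottom): (9,9,11) with a≤c, −a<b≤a
well minimum |f| = |-9| = 9 (negative-definite)

9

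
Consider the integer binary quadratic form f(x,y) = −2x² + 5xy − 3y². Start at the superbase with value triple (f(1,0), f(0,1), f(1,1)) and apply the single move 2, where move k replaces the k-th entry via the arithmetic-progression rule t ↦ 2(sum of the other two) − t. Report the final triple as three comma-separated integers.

start (-2,-3,0) = (f(1,0),f(0,1),f(1,1))
replace slot 2: 2·((-2)+0) − (-3) = -1 → (-2,-1,0)

-2,-1,0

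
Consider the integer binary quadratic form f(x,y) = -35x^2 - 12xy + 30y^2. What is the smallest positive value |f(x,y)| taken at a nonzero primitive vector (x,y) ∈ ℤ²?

descent: ρ → (30,12,-35)  [lands on river]
river: ρ → (-35,58,7)
river: ρ → (7,54,-51)
river: ρ → (-51,48,10)
river: ρ → (10,52,-41)
river: ρ → (-41,30,21)
river: ρ → (21,54,-17)
river: ρ → (-17,48,30)
closes: descent 1, river 8
min |a| on river = 7

7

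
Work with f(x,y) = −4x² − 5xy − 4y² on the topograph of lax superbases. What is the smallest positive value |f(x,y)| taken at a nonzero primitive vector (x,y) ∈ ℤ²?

translate: b→-3 (≡5 mod 8), so (4,5,4)→(4,-3,3)
flip: (4,-3,3)→(3,3,4)
reduced (well bottom): (3,3,4) with a≤c, −a<b≤a
well minimum |f| = |-3| = 3 (negative-definite)

3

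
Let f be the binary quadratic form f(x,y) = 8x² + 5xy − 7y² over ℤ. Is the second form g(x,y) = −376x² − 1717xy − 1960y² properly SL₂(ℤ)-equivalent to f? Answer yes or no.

D₁ = 249, D₂ = 249
river cycle of f (length 16): (-7, 9, 6), (6, 15, -1), (-1, 15, 6), (6, 9, -7), (-7, 5, 8), (8, 11, -4), (-4, 13, 5), (5, 7, -10), (-10, 13, 2), (2, 15, -3), … (6 more)
river cycle of g (length 16): (-4, 11, 8), (8, 5, -7), (-7, 9, 6), (6, 15, -1), (-1, 15, 6), (6, 9, -7), (-7, 5, 8), (8, 11, -4), (-4, 13, 5), (5, 7, -10), … (6 more)
cycles coincide ⇒ equivalent

yes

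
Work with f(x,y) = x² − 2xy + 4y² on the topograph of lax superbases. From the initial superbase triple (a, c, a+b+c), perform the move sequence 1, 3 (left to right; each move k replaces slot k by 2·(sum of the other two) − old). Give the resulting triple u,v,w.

start (1,4,3) = (f(1,0),f(0,1),f(1,1))
replace slot 1: 2·(4+3) − 1 = 13 → (13,4,3)
replace slot 3: 2·(13+4) − 3 = 31 → (13,4,31)

13,4,31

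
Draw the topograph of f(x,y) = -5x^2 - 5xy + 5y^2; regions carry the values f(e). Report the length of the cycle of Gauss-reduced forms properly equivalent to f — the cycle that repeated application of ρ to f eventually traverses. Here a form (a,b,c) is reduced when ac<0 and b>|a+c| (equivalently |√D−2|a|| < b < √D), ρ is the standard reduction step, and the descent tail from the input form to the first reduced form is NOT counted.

D = 125, ⌊√D⌋ = 11
descent: ρ → (5,5,-5)  [lands on river]
river: ρ → (-5,5,5)
ρ-cycle length = 2 (tail of 1 descent step not counted)

2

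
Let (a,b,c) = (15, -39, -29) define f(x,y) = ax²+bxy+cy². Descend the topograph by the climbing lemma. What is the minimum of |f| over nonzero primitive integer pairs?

descent: ρ → (-29,39,15)  [lands on river]
river: ρ → (15,51,-11)
river: ρ → (-11,37,43)
river: ρ → (43,49,-5)
river: ρ → (-5,51,33)
river: ρ → (33,15,-23)
river: ρ → (-23,31,25)
river: ρ → (25,19,-29)
closes: descent 1, river 8
min |a| on river = 5

5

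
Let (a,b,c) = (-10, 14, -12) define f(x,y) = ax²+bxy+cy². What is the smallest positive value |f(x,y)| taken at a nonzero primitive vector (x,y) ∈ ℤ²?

translate: b→6 (≡-14 mod 20), so (10,-14,12)→(10,6,8)
flip: (10,6,8)→(8,-6,10)
reduced (well bottom): (8,-6,10) with a≤c, −a<b≤a
well minimum |f| = |-8| = 8 (negative-definite)

8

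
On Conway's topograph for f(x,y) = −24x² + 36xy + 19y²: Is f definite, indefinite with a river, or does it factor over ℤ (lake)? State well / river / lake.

D = b²−4ac = 36² − 4·(-24)·19 = 3120
D > 0 non-square ⇒ indefinite ⇒ periodic river

river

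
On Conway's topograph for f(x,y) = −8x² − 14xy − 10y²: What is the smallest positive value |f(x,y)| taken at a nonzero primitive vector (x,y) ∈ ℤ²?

translate: b→-2 (≡14 mod 16), so (8,14,10)→(8,-2,4)
flip: (8,-2,4)→(4,2,8)
reduced (well bottom): (4,2,8) with a≤c, −a<b≤a
well minimum |f| = |-4| = 4 (negative-definite)

4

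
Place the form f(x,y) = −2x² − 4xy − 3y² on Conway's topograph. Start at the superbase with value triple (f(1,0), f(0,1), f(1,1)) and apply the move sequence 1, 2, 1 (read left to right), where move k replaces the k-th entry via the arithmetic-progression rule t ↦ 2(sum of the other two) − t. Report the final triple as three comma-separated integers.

start (-2,-3,-9) = (f(1,0),f(0,1),f(1,1))
replace slot 1: 2·((-3)+(-9)) − (-2) = -22 → (-22,-3,-9)
replace slot 2: 2·((-22)+(-9)) − (-3) = -59 → (-22,-59,-9)
replace slot 1: 2·((-59)+(-9)) − (-22) = -114 → (-114,-59,-9)

-114,-59,-9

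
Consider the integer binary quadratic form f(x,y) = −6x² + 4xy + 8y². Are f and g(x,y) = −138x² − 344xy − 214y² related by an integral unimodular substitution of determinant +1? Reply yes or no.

D₁ = 208, D₂ = 208
river cycle of f (length 10): (8, 12, -2), (-2, 12, 8), (8, 4, -6), (-6, 8, 6), (6, 4, -8), (-8, 12, 2), (2, 12, -8), (-8, 4, 6), (6, 8, -6), (-6, 4, 8)
river cycle of g (length 10): (-8, 4, 6), (6, 8, -6), (-6, 4, 8), (8, 12, -2), (-2, 12, 8), (8, 4, -6), (-6, 8, 6), (6, 4, -8), (-8, 12, 2), (2, 12, -8)
cycles coincide ⇒ equivalent

yes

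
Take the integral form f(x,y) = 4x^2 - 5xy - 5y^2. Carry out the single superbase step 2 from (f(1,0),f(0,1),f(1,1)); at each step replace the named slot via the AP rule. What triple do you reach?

start (4,-5,-6) = (f(1,0),f(0,1),f(1,1))
replace slot 2: 2·(4+(-6)) − (-5) = 1 → (4,1,-6)

4,1,-6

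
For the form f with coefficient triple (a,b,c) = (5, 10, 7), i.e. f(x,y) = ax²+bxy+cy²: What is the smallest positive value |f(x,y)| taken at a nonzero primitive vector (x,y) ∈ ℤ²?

translate: b→0 (≡10 mod 10), so (5,10,7)→(5,0,2)
flip: (5,0,2)→(2,0,5)
reduced (well bottom): (2,0,5) with a≤c, −a<b≤a
well minimum = a = 2

2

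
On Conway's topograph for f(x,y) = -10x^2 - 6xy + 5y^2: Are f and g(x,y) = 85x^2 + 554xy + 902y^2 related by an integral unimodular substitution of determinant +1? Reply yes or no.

D₁ = 236, D₂ = 236
river cycle of f (length 6): (5, 6, -10), (-10, 14, 1), (1, 14, -10), (-10, 6, 5), (5, 14, -2), (-2, 14, 5)
river cycle of g (length 6): (5, 6, -10), (-10, 14, 1), (1, 14, -10), (-10, 6, 5), (5, 14, -2), (-2, 14, 5)
cycles coincide ⇒ equivalent

yes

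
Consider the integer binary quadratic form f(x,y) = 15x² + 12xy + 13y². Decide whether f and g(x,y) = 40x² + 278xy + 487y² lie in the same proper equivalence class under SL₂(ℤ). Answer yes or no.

D₁ = -636, D₂ = -636
f: flip: (15,12,13)→(13,-12,15)
f: reduced (well bottom): (13,-12,15) with a≤c, −a<b≤a
g: translate: b→38 (≡278 mod 80), so (40,278,487)→(40,38,13)
g: flip: (40,38,13)→(13,-38,40)
g: translate: b→-12 (≡-38 mod 26), so (13,-38,40)→(13,-12,15)
g: reduced (well bottom): (13,-12,15) with a≤c, −a<b≤a
reduced forms (13, -12, 15) vs (13, -12, 15) ⇒ equivalent

yes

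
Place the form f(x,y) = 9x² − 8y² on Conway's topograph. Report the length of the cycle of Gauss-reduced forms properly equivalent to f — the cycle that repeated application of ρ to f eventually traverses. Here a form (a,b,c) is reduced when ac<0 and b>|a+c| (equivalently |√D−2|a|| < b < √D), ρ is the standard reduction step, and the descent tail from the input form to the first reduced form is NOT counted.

D = 288, ⌊√D⌋ = 16
descent: ρ → (-8,16,1)  [lands on river]
river: ρ → (1,16,-8)
ρ-cycle length = 2 (tail of 1 descent step not counted)

2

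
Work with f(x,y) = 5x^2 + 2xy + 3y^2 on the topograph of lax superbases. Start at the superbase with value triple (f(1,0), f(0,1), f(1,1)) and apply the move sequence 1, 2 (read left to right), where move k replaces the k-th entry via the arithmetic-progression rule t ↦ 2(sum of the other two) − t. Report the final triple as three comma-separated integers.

start (5,3,10) = (f(1,0),f(0,1),f(1,1))
replace slot 1: 2·(3+10) − 5 = 21 → (21,3,10)
replace slot 2: 2·(21+10) − 3 = 59 → (21,59,10)

21,59,10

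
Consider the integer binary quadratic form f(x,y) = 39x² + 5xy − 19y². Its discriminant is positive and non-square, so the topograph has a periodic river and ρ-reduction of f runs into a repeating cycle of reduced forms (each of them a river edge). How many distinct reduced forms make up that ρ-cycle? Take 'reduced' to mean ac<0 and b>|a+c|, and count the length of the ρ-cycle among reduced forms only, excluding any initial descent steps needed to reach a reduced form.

D = 2989, ⌊√D⌋ = 54
descent: ρ → (-19,33,25)  [lands on river]
river: ρ → (25,17,-27)
river: ρ → (-27,37,15)
river: ρ → (15,53,-3)
river: ρ → (-3,49,49)
river: ρ → (49,49,-3)
river: ρ → (-3,53,15)
river: ρ → (15,37,-27)
river: ρ → (-27,17,25)
river: ρ → (25,33,-19)
river: ρ → (-19,43,15)
river: ρ → (15,47,-13)
river: ρ → (-13,31,39)
river: ρ → (39,47,-5)
river: ρ → (-5,53,9)
river: ρ → (9,37,-45)
river: ρ → (-45,53,1)
river: ρ → (1,53,-45)
river: ρ → (-45,37,9)
river: ρ → (9,53,-5)
river: ρ → (-5,47,39)
river: ρ → (39,31,-13)
river: ρ → (-13,47,15)
river: ρ → (15,43,-19)
ρ-cycle length = 24 (tail of 1 descent step not counted)

24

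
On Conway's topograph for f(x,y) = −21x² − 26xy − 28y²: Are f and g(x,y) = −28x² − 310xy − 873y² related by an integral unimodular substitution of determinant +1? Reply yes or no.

D₁ = -1676, D₂ = -1676
f is negative-definite; reduce −f:
−f: translate: b→-16 (≡26 mod 42), so (21,26,28)→(21,-16,23)
−f: reduced (well bottom): (21,-16,23) with a≤c, −a<b≤a
flip sign back: reduced form of f is (-21,16,-23)
g is negative-definite; reduce −g:
−g: translate: b→-26 (≡310 mod 56), so (28,310,873)→(28,-26,21)
−g: flip: (28,-26,21)→(21,26,28)
−g: translate: b→-16 (≡26 mod 42), so (21,26,28)→(21,-16,23)
−g: reduced (well bottom): (21,-16,23) with a≤c, −a<b≤a
flip sign back: reduced form of g is (-21,16,-23)
reduced forms (-21, 16, -23) vs (-21, 16, -23) ⇒ equivalent

yes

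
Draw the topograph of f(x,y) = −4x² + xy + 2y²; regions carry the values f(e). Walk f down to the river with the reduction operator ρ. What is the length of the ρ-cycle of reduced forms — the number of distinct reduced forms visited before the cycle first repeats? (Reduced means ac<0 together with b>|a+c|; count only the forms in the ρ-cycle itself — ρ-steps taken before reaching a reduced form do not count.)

D = 33, ⌊√D⌋ = 5
descent: ρ → (2,3,-3)  [lands on river]
river: ρ → (-3,3,2)
river: ρ → (2,5,-1)
river: ρ → (-1,5,2)
ρ-cycle length = 4 (tail of 1 descent step not counted)

4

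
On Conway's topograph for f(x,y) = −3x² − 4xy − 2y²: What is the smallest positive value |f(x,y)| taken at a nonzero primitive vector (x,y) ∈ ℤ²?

translate: b→-2 (≡4 mod 6), so (3,4,2)→(3,-2,1)
flip: (3,-2,1)→(1,2,3)
translate: b→0 (≡2 mod 2), so (1,2,3)→(1,0,2)
reduced (well bottom): (1,0,2) with a≤c, −a<b≤a
well minimum |f| = |-1| = 1 (negative-definite)

1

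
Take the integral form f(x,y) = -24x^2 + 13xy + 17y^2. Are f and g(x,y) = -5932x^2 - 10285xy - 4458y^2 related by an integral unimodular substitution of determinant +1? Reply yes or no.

D₁ = 1801, D₂ = 1801
river cycle of f (length 130): (17, 21, -20), (-20, 19, 18), (18, 17, -21), (-21, 25, 14), (14, 31, -15), (-15, 29, 16), (16, 35, -9), (-9, 37, 12), (12, 35, -12), (-12, 37, 9), … (120 more)
river cycle of g (length 130): (-20, 19, 18), (18, 17, -21), (-21, 25, 14), (14, 31, -15), (-15, 29, 16), (16, 35, -9), (-9, 37, 12), (12, 35, -12), (-12, 37, 9), (9, 35, -16), … (120 more)
cycles coincide ⇒ equivalent

yes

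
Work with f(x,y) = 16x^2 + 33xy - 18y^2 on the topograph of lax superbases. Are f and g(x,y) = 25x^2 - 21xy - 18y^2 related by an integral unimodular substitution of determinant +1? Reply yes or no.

D₁ = 2241, D₂ = 2241
river cycle of f (length 14): (-18, 39, 10), (10, 41, -14), (-14, 43, 7), (7, 41, -20), (-20, 39, 9), (9, 33, -32), (-32, 31, 10), (10, 29, -35), (-35, 41, 4), (4, 47, -2), … (4 more)
river cycle of g (length 16): (-18, 21, 25), (25, 29, -14), (-14, 27, 27), (27, 27, -14), (-14, 29, 25), (25, 21, -18), (-18, 15, 28), (28, 41, -5), (-5, 39, 36), (36, 33, -8), … (6 more)
cycles differ ⇒ inequivalent

no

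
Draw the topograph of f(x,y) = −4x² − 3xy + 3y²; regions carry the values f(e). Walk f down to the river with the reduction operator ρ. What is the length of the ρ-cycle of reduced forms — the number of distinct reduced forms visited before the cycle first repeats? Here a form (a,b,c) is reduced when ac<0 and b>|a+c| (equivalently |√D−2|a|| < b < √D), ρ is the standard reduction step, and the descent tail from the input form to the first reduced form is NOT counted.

D = 57, ⌊√D⌋ = 7
descent: ρ → (3,3,-4)  [lands on river]
river: ρ → (-4,5,2)
river: ρ → (2,7,-1)
river: ρ → (-1,7,2)
river: ρ → (2,5,-4)
river: ρ → (-4,3,3)
ρ-cycle length = 6 (tail of 1 descent step not counted)

6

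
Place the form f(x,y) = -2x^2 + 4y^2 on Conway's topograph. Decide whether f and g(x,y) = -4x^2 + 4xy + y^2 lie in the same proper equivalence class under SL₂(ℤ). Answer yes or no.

D₁ = 32, D₂ = 32
river cycle of f (length 2): (-2, 4, 2), (2, 4, -2)
river cycle of g (length 2): (1, 4, -4), (-4, 4, 1)
cycles differ ⇒ inequivalent

no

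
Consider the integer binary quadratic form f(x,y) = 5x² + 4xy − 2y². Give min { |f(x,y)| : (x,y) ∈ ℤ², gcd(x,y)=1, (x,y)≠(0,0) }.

river: ρ → (-2,4,5)
river: ρ → (5,6,-1)
river: ρ → (-1,6,5)
river: ρ → (5,4,-2)
closes: descent 0, river 4
min |a| on river = 1

1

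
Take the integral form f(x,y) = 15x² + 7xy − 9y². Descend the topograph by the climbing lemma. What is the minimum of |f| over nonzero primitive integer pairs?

river: ρ → (-9,11,13)
river: ρ → (13,15,-7)
river: ρ → (-7,13,15)
river: ρ → (15,17,-5)
river: ρ → (-5,23,3)
river: ρ → (3,19,-19)
river: ρ → (-19,19,3)
river: ρ → (3,23,-5)
river: ρ → (-5,17,15)
river: ρ → (15,13,-7)
river: ρ → (-7,15,13)
river: ρ → (13,11,-9)
river: ρ → (-9,7,15)
river: ρ → (15,23,-1)
river: ρ → (-1,23,15)
river: ρ → (15,7,-9)
closes: descent 0, river 16
min |a| on river = 1

1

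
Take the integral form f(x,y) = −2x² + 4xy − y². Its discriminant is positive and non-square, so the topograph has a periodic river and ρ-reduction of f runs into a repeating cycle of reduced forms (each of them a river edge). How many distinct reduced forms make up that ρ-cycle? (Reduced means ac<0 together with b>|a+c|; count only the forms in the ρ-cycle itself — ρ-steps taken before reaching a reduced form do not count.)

D = 8, ⌊√D⌋ = 2
descent: ρ → (-1,2,1)  [lands on river]
river: ρ → (1,2,-1)
ρ-cycle length = 2 (tail of 1 descent step not counted)

2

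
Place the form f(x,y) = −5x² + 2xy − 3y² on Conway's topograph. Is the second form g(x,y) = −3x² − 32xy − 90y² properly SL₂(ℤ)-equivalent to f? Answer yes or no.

D₁ = -56, D₂ = -56
f is negative-definite; reduce −f:
−f: flip: (5,-2,3)→(3,2,5)
−f: reduced (well bottom): (3,2,5) with a≤c, −a<b≤a
flip sign back: reduced form of f is (-3,-2,-5)
g is negative-definite; reduce −g:
−g: translate: b→2 (≡32 mod 6), so (3,32,90)→(3,2,5)
−g: reduced (well bottom): (3,2,5) with a≤c, −a<b≤a
flip sign back: reduced form of g is (-3,-2,-5)
reduced forms (-3, -2, -5) vs (-3, -2, -5) ⇒ equivalent

yes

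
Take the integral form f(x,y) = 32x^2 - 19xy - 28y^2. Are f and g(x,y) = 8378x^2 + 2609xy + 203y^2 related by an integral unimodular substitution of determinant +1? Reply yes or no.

D₁ = 3945, D₂ = 3945
river cycle of f (length 30): (-28, 19, 32), (32, 45, -15), (-15, 45, 32), (32, 19, -28), (-28, 37, 23), (23, 55, -10), (-10, 45, 48), (48, 51, -7), (-7, 61, 8), (8, 51, -42), … (20 more)
river cycle of g (length 30): (32, 45, -15), (-15, 45, 32), (32, 19, -28), (-28, 37, 23), (23, 55, -10), (-10, 45, 48), (48, 51, -7), (-7, 61, 8), (8, 51, -42), (-42, 33, 17), … (20 more)
cycles coincide ⇒ equivalent

yes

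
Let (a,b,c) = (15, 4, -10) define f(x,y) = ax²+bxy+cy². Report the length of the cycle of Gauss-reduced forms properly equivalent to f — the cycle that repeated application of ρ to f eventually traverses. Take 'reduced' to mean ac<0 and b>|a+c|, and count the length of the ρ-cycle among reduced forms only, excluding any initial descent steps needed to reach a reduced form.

D = 616, ⌊√D⌋ = 24
descent: ρ → (-10,16,9)  [lands on river]
river: ρ → (9,20,-6)
river: ρ → (-6,16,15)
river: ρ → (15,14,-7)
river: ρ → (-7,14,15)
river: ρ → (15,16,-6)
river: ρ → (-6,20,9)
river: ρ → (9,16,-10)
river: ρ → (-10,24,1)
river: ρ → (1,24,-10)
ρ-cycle length = 10 (tail of 1 descent step not counted)

10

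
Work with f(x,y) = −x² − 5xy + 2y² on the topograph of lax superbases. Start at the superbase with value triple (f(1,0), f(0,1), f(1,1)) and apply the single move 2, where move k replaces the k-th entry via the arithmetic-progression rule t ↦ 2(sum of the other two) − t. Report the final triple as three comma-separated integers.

start (-1,2,-4) = (f(1,0),f(0,1),f(1,1))
replace slot 2: 2·((-1)+(-4)) − 2 = -12 → (-1,-12,-4)

-1,-12,-4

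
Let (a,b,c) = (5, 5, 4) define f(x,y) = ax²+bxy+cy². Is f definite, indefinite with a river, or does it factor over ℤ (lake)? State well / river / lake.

D = b²−4ac = 5² − 4·5·4 = -55
D < 0 ⇒ definite ⇒ every region one sign ⇒ single well

well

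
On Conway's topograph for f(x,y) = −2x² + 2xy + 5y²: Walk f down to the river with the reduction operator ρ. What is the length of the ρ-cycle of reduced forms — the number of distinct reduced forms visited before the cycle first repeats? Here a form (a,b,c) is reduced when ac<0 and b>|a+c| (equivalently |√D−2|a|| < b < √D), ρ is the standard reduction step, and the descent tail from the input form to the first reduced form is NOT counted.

D = 44, ⌊√D⌋ = 6
descent: ρ → (5,-2,-2)
descent: ρ → (-2,6,1)  [lands on river]
river: ρ → (1,6,-2)
ρ-cycle length = 2 (tail of 2 descent steps not counted)

2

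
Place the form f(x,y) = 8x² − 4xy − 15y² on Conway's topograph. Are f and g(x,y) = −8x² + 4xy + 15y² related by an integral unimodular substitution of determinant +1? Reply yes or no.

D₁ = 496, D₂ = 496
river cycle of f (length 16): (8, 12, -11), (-11, 10, 9), (9, 8, -12), (-12, 16, 5), (5, 14, -15), (-15, 16, 4), (4, 16, -15), (-15, 14, 5), (5, 16, -12), (-12, 8, 9), … (6 more)
river cycle of g (length 16): (-8, 20, 3), (3, 22, -1), (-1, 22, 3), (3, 20, -8), (-8, 12, 11), (11, 10, -9), (-9, 8, 12), (12, 16, -5), (-5, 14, 15), (15, 16, -4), … (6 more)
cycles differ ⇒ inequivalent

no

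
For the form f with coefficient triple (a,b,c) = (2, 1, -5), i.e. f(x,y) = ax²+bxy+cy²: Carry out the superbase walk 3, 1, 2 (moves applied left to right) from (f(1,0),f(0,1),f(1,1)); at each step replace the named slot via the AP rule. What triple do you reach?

start (2,-5,-2) = (f(1,0),f(0,1),f(1,1))
replace slot 3: 2·(2+(-5)) − (-2) = -4 → (2,-5,-4)
replace slot 1: 2·((-5)+(-4)) − 2 = -20 → (-20,-5,-4)
replace slot 2: 2·((-20)+(-4)) − (-5) = -43 → (-20,-43,-4)

-20,-43,-4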